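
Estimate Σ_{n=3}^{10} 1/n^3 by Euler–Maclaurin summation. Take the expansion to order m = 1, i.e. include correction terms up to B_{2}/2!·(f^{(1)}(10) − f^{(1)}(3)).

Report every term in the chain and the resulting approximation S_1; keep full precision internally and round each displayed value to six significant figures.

Integral: ∫_3^10 1/x^3 dx = 0.0505556.
Boundary: ½(f(3) + f(10)) = ½(0.0370370 + 0.00100000) = 0.0190185.
Running total after boundary: 0.0695741.
Correction k=1: B_{2}/2! · (f^{(1)}(10) − f^{(1)}(3)) = 1/12 · (-0.000300000 − (-0.0370370)) = 0.00306142.

S_1 ≈ 0.0726355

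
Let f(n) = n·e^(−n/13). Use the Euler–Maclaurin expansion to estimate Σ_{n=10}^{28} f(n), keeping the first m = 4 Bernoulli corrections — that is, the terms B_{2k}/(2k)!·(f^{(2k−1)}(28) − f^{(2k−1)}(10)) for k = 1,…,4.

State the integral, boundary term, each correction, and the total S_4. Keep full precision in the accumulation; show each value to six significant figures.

S_4 ≈ 80.6210

∫_10^28 x·e^(−x/13) dx evaluates to 76.6997.
Endpoint term: (f(10) + f(28))/2 = (4.63369 + 3.24904)/2 = 3.94136.
So far: 80.6411.
Order-1 term: 1/12 · (-0.133889 − 0.106931) = -0.0200684.
Running total after k=1: 80.6210.
Order-2 term: −1/720 · (0.000580977 − 0.00611639) = 7.68808e-06.
Running total after k=2: 80.6210.
Order-3 term: 1/30240 · (1.15633e-05 − 6.86394e-05) = -1.88744e-09.
Running total after k=3: 80.6210.
Order-4 term: −1/1209600 · (1.16502e-07 − 5.98148e-07) = 3.98186e-13.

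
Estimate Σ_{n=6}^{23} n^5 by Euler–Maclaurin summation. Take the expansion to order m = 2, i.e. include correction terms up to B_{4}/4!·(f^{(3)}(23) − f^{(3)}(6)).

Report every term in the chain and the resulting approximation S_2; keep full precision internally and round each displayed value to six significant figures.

∫_6^23 x^5 dx evaluates to 2.46649e+07.
Boundary: ½(f(6) + f(23)) = ½(7776.00 + 6.43634e+06) = 3.22206e+06.
Integral + boundary = 2.78869e+07.
Correction k=1: B_{2}/2! · (f^{(1)}(23) − f^{(1)}(6)) = 1/12 · (1.39920e+06 − 6480.00) = 116060.
Partial sum through k=1: 2.80030e+07.
Correction k=2: B_{4}/4! · (f^{(3)}(23) − f^{(3)}(6)) = −1/720 · (31740.0 − 2160.00) = -41.0833.

S_2 ≈ 2.80030e+07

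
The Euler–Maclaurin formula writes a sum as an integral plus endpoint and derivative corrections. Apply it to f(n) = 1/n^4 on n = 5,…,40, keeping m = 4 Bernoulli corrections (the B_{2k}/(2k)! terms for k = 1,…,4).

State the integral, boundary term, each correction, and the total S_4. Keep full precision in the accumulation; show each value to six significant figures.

S_4 ≈ 0.00356629

∫_5^40 1/x^4 dx evaluates to 0.00266146.
Endpoint term: (f(5) + f(40))/2 = (0.00160000 + 3.90625e-07)/2 = 0.000800195.
Running total after boundary: 0.00346165.
Correction k=1: B_{2}/2! · (f^{(1)}(40) − f^{(1)}(5)) = 1/12 · (-3.90625e-08 − (-0.00128000)) = 0.000106663.
After k=1: 0.00356832.
Correction k=2: B_{4}/4! · (f^{(3)}(40) − f^{(3)}(5)) = −1/720 · (-7.32422e-10 − (-0.00153600)) = -2.13333e-06.
After k=2: 0.00356618.
Correction k=3: B_{6}/6! · (f^{(5)}(40) − f^{(5)}(5)) = 1/30240 · (-2.56348e-11 − (-0.00344064)) = 1.13778e-07.
After k=3: 0.00356630.
Correction k=4: B_{8}/8! · (f^{(7)}(40) − f^{(7)}(5)) = −1/1209600 · (-1.44196e-12 − (-0.0123863)) = -1.02400e-08.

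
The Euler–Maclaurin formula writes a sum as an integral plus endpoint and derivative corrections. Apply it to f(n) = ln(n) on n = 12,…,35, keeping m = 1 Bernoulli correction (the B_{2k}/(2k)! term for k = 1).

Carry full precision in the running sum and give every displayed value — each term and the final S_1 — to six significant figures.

S_1 ≈ 74.6339

∫_12^35 ln(x) dx evaluates to 71.6183.
½[f(12) + f(35)] = ½[2.48491 + 3.55535] = 3.02013.
Running total after boundary: 74.6384.
Correction k=1: B_{2}/2! · (f^{(1)}(35) − f^{(1)}(12)) = 1/12 · (0.0285714 − 0.0833333) = -0.00456349.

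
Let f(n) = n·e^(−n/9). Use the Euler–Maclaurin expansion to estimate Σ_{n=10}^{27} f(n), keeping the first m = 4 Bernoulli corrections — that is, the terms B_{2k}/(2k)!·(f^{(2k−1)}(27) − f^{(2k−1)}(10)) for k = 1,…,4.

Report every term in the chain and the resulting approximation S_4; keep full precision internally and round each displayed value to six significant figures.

Integral: ∫_10^27 x·e^(−x/9) dx = 40.1610.
Boundary: ½(f(10) + f(27)) = ½(3.29193 + 1.34425) = 2.31809.
So far: 42.4791.
k=1: B_{2}/(2)! × [f^{(1)}(27) − f^{(1)}(10)] = 1/12 × (-0.0995741 − (-0.0365770)) = -0.00524976.
Running total after k=1: 42.4738.
k=2: B_{4}/(4)! × [f^{(3)}(27) − f^{(3)}(10)] = −1/720 × (0.00000 − 0.00767665) = 1.06620e-05.
Running total after k=2: 42.4738.
k=3: B_{6}/(6)! × [f^{(5)}(27) − f^{(5)}(10)] = 1/30240 × (1.51767e-05 − 0.000195122) = -5.95057e-09.
Running total after k=3: 42.4738.
k=4: B_{8}/(8)! × [f^{(7)}(27) − f^{(7)}(10)] = −1/1209600 × (3.74733e-07 − 3.64778e-06) = 2.70589e-12.

S_4 ≈ 42.4738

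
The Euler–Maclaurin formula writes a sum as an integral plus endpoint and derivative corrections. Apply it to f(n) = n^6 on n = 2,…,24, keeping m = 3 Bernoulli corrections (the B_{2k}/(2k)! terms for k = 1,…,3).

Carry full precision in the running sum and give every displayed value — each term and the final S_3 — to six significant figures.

S_3 ≈ 7.54741e+08

The integral term ∫_2^24 x^6 dx = 6.55210e+08.
Boundary: ½(f(2) + f(24)) = ½(64.0000 + 1.91103e+08) = 9.55515e+07.
Running total after boundary: 7.50762e+08.
Correction k=1: B_{2}/2! · (f^{(1)}(24) − f^{(1)}(2)) = 1/12 · (4.77757e+07 − 192.000) = 3.98130e+06.
Partial sum through k=1: 7.54743e+08.
Correction k=2: B_{4}/4! · (f^{(3)}(24) − f^{(3)}(2)) = −1/720 · (1.65888e+06 − 960.000) = -2302.67.
Partial sum through k=2: 7.54741e+08.
Correction k=3: B_{6}/6! · (f^{(5)}(24) − f^{(5)}(2)) = 1/30240 · (17280.0 − 1440.00) = 0.523810.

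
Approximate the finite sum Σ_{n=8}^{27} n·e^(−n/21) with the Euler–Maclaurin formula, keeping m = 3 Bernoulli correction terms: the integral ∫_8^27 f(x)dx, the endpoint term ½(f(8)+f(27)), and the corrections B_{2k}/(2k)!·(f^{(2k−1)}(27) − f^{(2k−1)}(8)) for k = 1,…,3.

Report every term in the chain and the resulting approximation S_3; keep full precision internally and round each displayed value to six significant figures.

Integral: ∫_8^27 x·e^(−x/21) dx = 137.410.
Boundary: ½(f(8) + f(27)) = ½(5.46568 + 7.46423) = 6.46496.
Running total after boundary: 143.875.
Correction k=1: B_{2}/2! · (f^{(1)}(27) − f^{(1)}(8)) = 1/12 · (-0.0789866 − 0.422940) = -0.0418272.
Partial sum through k=1: 143.834.
Correction k=2: B_{4}/4! · (f^{(3)}(27) − f^{(3)}(8)) = −1/720 · (0.00107465 − 0.00405751) = 4.14286e-06.
Partial sum through k=2: 143.834.
Correction k=3: B_{6}/6! · (f^{(5)}(27) − f^{(5)}(8)) = 1/30240 · (5.27982e-06 − 1.62267e-05) = -3.61999e-10.

S_3 ≈ 143.834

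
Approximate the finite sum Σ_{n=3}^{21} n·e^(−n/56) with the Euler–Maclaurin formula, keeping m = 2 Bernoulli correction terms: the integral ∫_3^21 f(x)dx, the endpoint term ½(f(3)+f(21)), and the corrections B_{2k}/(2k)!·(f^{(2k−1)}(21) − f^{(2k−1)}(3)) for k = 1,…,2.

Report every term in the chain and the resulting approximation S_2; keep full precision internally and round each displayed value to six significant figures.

S_2 ≈ 176.665

∫_3^21 x·e^(−x/56) dx evaluates to 168.066.
½[f(3) + f(21)] = ½[2.84351 + 14.4331] = 8.63829.
So far: 176.704.
Order-1 term: 1/12 · (0.429556 − 0.897061) = -0.0389588.
Running total after k=1: 176.665.
Order-2 term: −1/720 · (0.000575298 − 0.000890541) = 4.37838e-07.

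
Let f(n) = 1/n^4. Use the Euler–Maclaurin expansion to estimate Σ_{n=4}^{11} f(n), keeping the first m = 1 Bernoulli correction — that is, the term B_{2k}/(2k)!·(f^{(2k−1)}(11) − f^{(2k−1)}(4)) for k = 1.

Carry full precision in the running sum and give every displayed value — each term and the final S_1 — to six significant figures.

∫_4^11 1/x^4 dx evaluates to 0.00495790.
½[f(4) + f(11)] = ½[0.00390625 + 6.83013e-05] = 0.00198728.
So far: 0.00694517.
k=1: B_{2}/(2)! × [f^{(1)}(11) − f^{(1)}(4)] = 1/12 × (-2.48369e-05 − (-0.00390625)) = 0.000323451.

S_1 ≈ 0.00726862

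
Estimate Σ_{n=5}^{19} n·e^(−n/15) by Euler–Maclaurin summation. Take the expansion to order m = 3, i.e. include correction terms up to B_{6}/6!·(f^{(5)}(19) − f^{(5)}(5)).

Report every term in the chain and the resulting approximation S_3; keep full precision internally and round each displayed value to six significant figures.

S_3 ≈ 75.6791

∫_5^19 x·e^(−x/15) dx evaluates to 71.2571.
Boundary: ½(f(5) + f(19)) = ½(3.58266 + 5.35362) = 4.46814.
Integral + boundary = 75.7252.
k=1: B_{2}/(2)! × [f^{(1)}(19) − f^{(1)}(5)] = 1/12 × (-0.0751385 − 0.477688) = -0.0460688.
Running total after k=1: 75.6791.
k=2: B_{4}/(4)! × [f^{(3)}(19) − f^{(3)}(5)] = −1/720 × (0.00217067 − 0.00849222) = 8.77994e-06.
Running total after k=2: 75.6791.
k=3: B_{6}/(6)! × [f^{(5)}(19) − f^{(5)}(5)] = 1/30240 × (2.07790e-05 − 6.60506e-05) = -1.49708e-09.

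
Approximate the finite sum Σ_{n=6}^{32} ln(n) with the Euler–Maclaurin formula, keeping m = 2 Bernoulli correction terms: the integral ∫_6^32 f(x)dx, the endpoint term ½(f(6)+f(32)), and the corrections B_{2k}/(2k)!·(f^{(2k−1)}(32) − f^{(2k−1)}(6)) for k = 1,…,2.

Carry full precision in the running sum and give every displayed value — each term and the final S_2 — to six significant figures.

S_2 ≈ 76.7705

The integral term ∫_6^32 ln(x) dx = 74.1530.
½[f(6) + f(32)] = ½[1.79176 + 3.46574] = 2.62875.
Integral + boundary = 76.7817.
k=1: B_{2}/(2)! × [f^{(1)}(32) − f^{(1)}(6)] = 1/12 × (0.0312500 − 0.166667) = -0.0112847.
Partial sum through k=1: 76.7705.
k=2: B_{4}/(4)! × [f^{(3)}(32) − f^{(3)}(6)] = −1/720 × (6.10352e-05 − 0.00925926) = 1.27753e-05.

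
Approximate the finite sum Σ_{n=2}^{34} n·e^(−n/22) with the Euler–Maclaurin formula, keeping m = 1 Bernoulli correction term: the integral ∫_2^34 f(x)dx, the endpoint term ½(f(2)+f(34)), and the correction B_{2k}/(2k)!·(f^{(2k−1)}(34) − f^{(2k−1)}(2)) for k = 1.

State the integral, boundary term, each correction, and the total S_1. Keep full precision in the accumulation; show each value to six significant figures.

S_1 ≈ 223.895

The integral term ∫_2^34 x·e^(−x/22) dx = 219.436.
½[f(2) + f(34)] = ½[1.82620 + 7.24931] = 4.53775.
So far: 223.974.
Order-1 term: 1/12 · (-0.116299 − 0.830092) = -0.0788659.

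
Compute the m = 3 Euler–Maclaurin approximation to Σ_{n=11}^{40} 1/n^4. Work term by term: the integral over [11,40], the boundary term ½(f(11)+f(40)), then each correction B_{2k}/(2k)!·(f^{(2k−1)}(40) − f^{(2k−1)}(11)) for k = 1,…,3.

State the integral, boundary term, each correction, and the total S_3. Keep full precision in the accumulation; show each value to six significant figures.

Integral: ∫_11^40 1/x^4 dx = 0.000245230.
Endpoint term: (f(11) + f(40))/2 = (6.83013e-05 + 3.90625e-07)/2 = 3.43460e-05.
So far: 0.000279576.
Order-1 term: 1/12 · (-3.90625e-08 − (-2.48369e-05)) = 2.06648e-06.
Partial sum through k=1: 0.000281642.
Order-2 term: −1/720 · (-7.32422e-10 − (-6.15790e-06)) = -8.55162e-09.
Partial sum through k=2: 0.000281634.
Order-3 term: 1/30240 · (-2.56348e-11 − (-2.84994e-06)) = 9.42431e-11.

S_3 ≈ 0.000281634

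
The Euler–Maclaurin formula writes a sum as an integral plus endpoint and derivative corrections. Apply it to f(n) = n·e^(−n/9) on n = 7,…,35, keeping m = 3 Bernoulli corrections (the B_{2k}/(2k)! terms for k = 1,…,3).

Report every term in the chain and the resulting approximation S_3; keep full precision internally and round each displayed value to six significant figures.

S_3 ≈ 60.0047

The integral term ∫_7^35 x·e^(−x/9) dx = 58.0520.
Boundary: ½(f(7) + f(35)) = ½(3.21598 + 0.716383) = 1.96618.
So far: 60.0181.
Order-1 term: 1/12 · (-0.0591300 − 0.102095) = -0.0134354.
Running total after k=1: 60.0047.
Order-2 term: −1/720 · (-0.000224615 − 0.0126043) = 1.78179e-05.
Running total after k=2: 60.0047.
Order-3 term: 1/30240 · (3.46629e-06 − 0.000295656) = -9.66235e-09.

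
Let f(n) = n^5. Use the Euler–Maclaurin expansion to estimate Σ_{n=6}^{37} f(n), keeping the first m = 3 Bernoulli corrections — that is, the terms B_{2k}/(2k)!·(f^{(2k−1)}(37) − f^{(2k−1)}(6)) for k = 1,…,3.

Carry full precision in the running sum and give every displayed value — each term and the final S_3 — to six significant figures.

S_3 ≈ 4.63069e+08

Integral: ∫_6^37 x^5 dx = 4.27613e+08.
Endpoint term: (f(6) + f(37))/2 = (7776.00 + 6.93440e+07)/2 = 3.46759e+07.
Running total after boundary: 4.62289e+08.
Order-1 term: 1/12 · (9.37080e+06 − 6480.00) = 780360.
After k=1: 4.63070e+08.
Order-2 term: −1/720 · (82140.0 − 2160.00) = -111.083.
After k=2: 4.63069e+08.
Order-3 term: 1/30240 · (120.000 − 120.000) = 0.00000.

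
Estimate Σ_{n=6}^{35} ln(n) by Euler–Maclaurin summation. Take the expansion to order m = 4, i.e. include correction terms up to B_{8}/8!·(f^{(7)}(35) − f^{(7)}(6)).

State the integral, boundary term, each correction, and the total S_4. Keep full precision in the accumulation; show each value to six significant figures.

Integral: ∫_6^35 ln(x) dx = 84.6866.
½[f(6) + f(35)] = ½[1.79176 + 3.55535] = 2.67355.
So far: 87.3602.
Correction k=1: B_{2}/2! · (f^{(1)}(35) − f^{(1)}(6)) = 1/12 · (0.0285714 − 0.166667) = -0.0115079.
After k=1: 87.3487.
Correction k=2: B_{4}/4! · (f^{(3)}(35) − f^{(3)}(6)) = −1/720 · (4.66472e-05 − 0.00925926) = 1.27953e-05.
After k=2: 87.3487.
Correction k=3: B_{6}/6! · (f^{(5)}(35) − f^{(5)}(6)) = 1/30240 · (4.56952e-07 − 0.00308642) = -1.02049e-07.
After k=3: 87.3487.
Correction k=4: B_{8}/8! · (f^{(7)}(35) − f^{(7)}(6)) = −1/1209600 · (1.11907e-08 − 0.00257202) = 2.12633e-09.

S_4 ≈ 87.3487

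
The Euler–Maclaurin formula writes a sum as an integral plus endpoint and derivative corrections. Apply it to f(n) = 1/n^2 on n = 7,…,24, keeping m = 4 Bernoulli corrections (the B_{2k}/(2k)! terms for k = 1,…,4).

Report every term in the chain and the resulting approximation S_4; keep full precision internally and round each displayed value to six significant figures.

S_4 ≈ 0.112735

∫_7^24 1/x^2 dx evaluates to 0.101190.
Endpoint term: (f(7) + f(24))/2 = (0.0204082 + 0.00173611)/2 = 0.0110721.
So far: 0.112263.
Correction k=1: B_{2}/2! · (f^{(1)}(24) − f^{(1)}(7)) = 1/12 · (-0.000144676 − (-0.00583090)) = 0.000473852.
After k=1: 0.112736.
Correction k=2: B_{4}/4! · (f^{(3)}(24) − f^{(3)}(7)) = −1/720 · (-3.01408e-06 − (-0.00142798)) = -1.97911e-06.
After k=2: 0.112734.
Correction k=3: B_{6}/6! · (f^{(5)}(24) − f^{(5)}(7)) = 1/30240 · (-1.56983e-07 − (-0.000874271)) = 2.89059e-08.
After k=3: 0.112735.
Correction k=4: B_{8}/8! · (f^{(7)}(24) − f^{(7)}(7)) = −1/1209600 · (-1.52623e-08 − (-0.000999167)) = -8.26018e-10.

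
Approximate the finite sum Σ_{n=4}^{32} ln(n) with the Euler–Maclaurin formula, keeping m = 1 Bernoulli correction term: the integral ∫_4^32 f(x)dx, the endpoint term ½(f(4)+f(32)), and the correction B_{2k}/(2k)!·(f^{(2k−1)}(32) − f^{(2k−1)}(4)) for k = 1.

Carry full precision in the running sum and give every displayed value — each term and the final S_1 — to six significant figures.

∫_4^32 ln(x) dx evaluates to 77.3584.
Boundary: ½(f(4) + f(32)) = ½(1.38629 + 3.46574) = 2.42602.
So far: 79.7844.
Order-1 term: 1/12 · (0.0312500 − 0.250000) = -0.0182292.

S_1 ≈ 79.7662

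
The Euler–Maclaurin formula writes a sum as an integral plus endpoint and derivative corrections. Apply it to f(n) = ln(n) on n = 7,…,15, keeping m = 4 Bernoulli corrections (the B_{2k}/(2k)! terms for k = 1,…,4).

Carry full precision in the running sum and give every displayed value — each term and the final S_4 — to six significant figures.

The integral term ∫_7^15 ln(x) dx = 18.9994.
Boundary: ½(f(7) + f(15)) = ½(1.94591 + 2.70805) = 2.32698.
Running total after boundary: 21.3264.
Order-1 term: 1/12 · (0.0666667 − 0.142857) = -0.00634921.
Partial sum through k=1: 21.3200.
Order-2 term: −1/720 · (0.000592593 − 0.00583090) = 7.27543e-06.
Partial sum through k=2: 21.3200.
Order-3 term: 1/30240 · (3.16049e-05 − 0.00142798) = -4.61763e-08.
Partial sum through k=3: 21.3200.
Order-4 term: −1/1209600 · (4.21399e-06 − 0.000874271) = 7.19293e-10.

S_4 ≈ 21.3200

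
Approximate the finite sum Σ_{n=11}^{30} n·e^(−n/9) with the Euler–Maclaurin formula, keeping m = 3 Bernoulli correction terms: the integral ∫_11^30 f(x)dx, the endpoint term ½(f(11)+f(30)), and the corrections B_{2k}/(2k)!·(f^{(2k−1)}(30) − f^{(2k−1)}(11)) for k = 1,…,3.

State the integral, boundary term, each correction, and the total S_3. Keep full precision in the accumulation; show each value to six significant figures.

Integral: ∫_11^30 x·e^(−x/9) dx = 40.5019.
½[f(11) + f(30)] = ½[3.24032 + 1.07022] = 2.15527.
Running total after boundary: 42.6572.
Order-1 term: 1/12 · (-0.0832393 − (-0.0654611)) = -0.00148152.
After k=1: 42.6557.
Order-2 term: −1/720 · (-0.000146807 − 0.00646529) = 9.18347e-06.
After k=2: 42.6557.
Order-3 term: 1/30240 · (9.06213e-06 − 0.000169614) = -5.30926e-09.

S_3 ≈ 42.6557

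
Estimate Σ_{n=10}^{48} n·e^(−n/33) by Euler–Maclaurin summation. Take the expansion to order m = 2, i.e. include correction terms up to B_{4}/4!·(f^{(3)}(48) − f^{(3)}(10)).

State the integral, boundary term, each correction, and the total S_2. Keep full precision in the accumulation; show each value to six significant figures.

S_2 ≈ 433.123

∫_10^48 x·e^(−x/33) dx evaluates to 423.878.
Boundary: ½(f(10) + f(48)) = ½(7.38577 + 11.2083) = 9.29704.
Running total after boundary: 433.175.
Correction k=1: B_{2}/2! · (f^{(1)}(48) − f^{(1)}(10)) = 1/12 · (-0.106139 − 0.514766) = -0.0517421.
After k=1: 433.123.
Correction k=2: B_{4}/4! · (f^{(3)}(48) − f^{(3)}(10)) = −1/720 · (0.000331381 − 0.00182913) = 2.08020e-06.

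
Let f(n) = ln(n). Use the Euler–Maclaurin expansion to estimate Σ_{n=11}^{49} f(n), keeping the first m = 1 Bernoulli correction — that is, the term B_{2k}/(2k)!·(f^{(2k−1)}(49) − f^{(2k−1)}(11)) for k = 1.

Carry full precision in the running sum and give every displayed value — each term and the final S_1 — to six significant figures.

∫_11^49 ln(x) dx evaluates to 126.322.
Boundary: ½(f(11) + f(49)) = ½(2.39790 + 3.89182) = 3.14486.
Integral + boundary = 129.467.
k=1: B_{2}/(2)! × [f^{(1)}(49) − f^{(1)}(11)] = 1/12 × (0.0204082 − 0.0909091) = -0.00587508.

S_1 ≈ 129.461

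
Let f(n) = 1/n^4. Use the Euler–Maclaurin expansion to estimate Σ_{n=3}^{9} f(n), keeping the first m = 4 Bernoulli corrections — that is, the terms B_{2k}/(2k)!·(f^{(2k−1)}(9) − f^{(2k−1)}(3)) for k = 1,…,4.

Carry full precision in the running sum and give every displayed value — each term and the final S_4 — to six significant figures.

S_4 ≈ 0.0194359

∫_3^9 1/x^4 dx evaluates to 0.0118884.
Boundary: ½(f(3) + f(9)) = ½(0.0123457 + 0.000152416) = 0.00624905.
So far: 0.0181375.
k=1: B_{2}/(2)! × [f^{(1)}(9) − f^{(1)}(3)] = 1/12 × (-6.77404e-05 − (-0.0164609)) = 0.00136610.
Running total after k=1: 0.0195036.
k=2: B_{4}/(4)! × [f^{(3)}(9) − f^{(3)}(3)] = −1/720 × (-2.50890e-05 − (-0.0548697)) = -7.61730e-05.
Running total after k=2: 0.0194274.
k=3: B_{6}/(6)! × [f^{(5)}(9) − f^{(5)}(3)] = 1/30240 × (-1.73455e-05 − (-0.341411)) = 1.12895e-05.
Running total after k=3: 0.0194387.
k=4: B_{8}/(8)! × [f^{(7)}(9) − f^{(7)}(3)] = −1/1209600 × (-1.92728e-05 − (-3.41411)) = -2.82250e-06.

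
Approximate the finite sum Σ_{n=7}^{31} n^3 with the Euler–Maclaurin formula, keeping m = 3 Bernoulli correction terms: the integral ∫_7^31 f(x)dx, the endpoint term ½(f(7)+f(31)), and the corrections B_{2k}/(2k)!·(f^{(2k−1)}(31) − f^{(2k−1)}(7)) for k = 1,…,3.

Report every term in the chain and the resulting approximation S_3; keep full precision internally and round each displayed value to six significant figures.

Integral: ∫_7^31 x^3 dx = 230280.
Boundary: ½(f(7) + f(31)) = ½(343.000 + 29791.0) = 15067.0.
Running total after boundary: 245347.
Correction k=1: B_{2}/2! · (f^{(1)}(31) − f^{(1)}(7)) = 1/12 · (2883.00 − 147.000) = 228.000.
Partial sum through k=1: 245575.
Correction k=2: B_{4}/4! · (f^{(3)}(31) − f^{(3)}(7)) = −1/720 · (6.00000 − 6.00000) = 0.00000.
Partial sum through k=2: 245575.
Correction k=3: B_{6}/6! · (f^{(5)}(31) − f^{(5)}(7)) = 1/30240 · (0.00000 − 0.00000) = 0.00000.

S_3 ≈ 245575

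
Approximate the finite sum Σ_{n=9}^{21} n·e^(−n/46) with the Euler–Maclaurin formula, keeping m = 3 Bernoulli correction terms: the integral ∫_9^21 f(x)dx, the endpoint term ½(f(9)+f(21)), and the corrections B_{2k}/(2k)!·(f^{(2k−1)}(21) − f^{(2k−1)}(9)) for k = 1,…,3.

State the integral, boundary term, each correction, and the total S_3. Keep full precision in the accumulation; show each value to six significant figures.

S_3 ≈ 138.345

The integral term ∫_9^21 x·e^(−x/46) dx = 128.019.
Endpoint term: (f(9) + f(21))/2 = (7.40068 + 13.3031)/2 = 10.3519.
Running total after boundary: 138.371.
k=1: B_{2}/(2)! × [f^{(1)}(21) − f^{(1)}(9)] = 1/12 × (0.344284 − 0.661414) = -0.0264275.
Running total after k=1: 138.345.
k=2: B_{4}/(4)! × [f^{(3)}(21) − f^{(3)}(9)] = −1/720 × (0.000761461 − 0.00108980) = 4.56022e-07.
Running total after k=2: 138.345.
k=3: B_{6}/(6)! × [f^{(5)}(21) − f^{(5)}(9)] = 1/30240 × (6.42824e-07 − 8.82333e-07) = -7.92026e-12.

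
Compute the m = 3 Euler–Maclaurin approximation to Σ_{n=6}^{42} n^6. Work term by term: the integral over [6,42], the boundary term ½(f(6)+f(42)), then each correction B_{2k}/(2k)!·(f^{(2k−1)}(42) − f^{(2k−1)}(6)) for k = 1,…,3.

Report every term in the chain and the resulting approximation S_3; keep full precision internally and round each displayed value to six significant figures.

S_3 ≈ 3.57440e+10

Integral: ∫_6^42 x^6 dx = 3.29342e+10.
Endpoint term: (f(6) + f(42))/2 = (46656.0 + 5.48903e+09)/2 = 2.74454e+09.
So far: 3.56787e+10.
Order-1 term: 1/12 · (7.84147e+08 − 46656.0) = 6.53417e+07.
Running total after k=1: 3.57440e+10.
Order-2 term: −1/720 · (8.89056e+06 − 25920.0) = -12312.0.
Running total after k=2: 3.57440e+10.
Order-3 term: 1/30240 · (30240.0 − 4320.00) = 0.857143.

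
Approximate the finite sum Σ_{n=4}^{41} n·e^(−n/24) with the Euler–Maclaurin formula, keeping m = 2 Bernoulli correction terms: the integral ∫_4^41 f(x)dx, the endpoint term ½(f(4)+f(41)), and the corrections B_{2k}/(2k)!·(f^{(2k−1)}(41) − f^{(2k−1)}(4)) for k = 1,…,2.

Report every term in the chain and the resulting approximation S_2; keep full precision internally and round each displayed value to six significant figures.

∫_4^41 x·e^(−x/24) dx evaluates to 286.214.
Endpoint term: (f(4) + f(41))/2 = (3.38593 + 7.42787)/2 = 5.40690.
Running total after boundary: 291.621.
Correction k=1: B_{2}/2! · (f^{(1)}(41) − f^{(1)}(4)) = 1/12 · (-0.128327 − 0.705401) = -0.0694774.
Running total after k=1: 291.552.
Correction k=2: B_{4}/4! · (f^{(3)}(41) − f^{(3)}(4)) = −1/720 · (0.000406264 − 0.00416383) = 5.21884e-06.

S_2 ≈ 291.552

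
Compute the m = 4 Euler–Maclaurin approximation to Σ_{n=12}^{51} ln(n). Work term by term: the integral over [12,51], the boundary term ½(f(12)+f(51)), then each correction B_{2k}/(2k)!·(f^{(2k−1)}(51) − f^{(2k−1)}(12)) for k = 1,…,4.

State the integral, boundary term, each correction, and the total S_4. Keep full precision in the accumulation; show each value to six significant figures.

S_4 ≈ 134.907

The integral term ∫_12^51 ln(x) dx = 131.704.
Boundary: ½(f(12) + f(51)) = ½(2.48491 + 3.93183) = 3.20837.
So far: 134.913.
k=1: B_{2}/(2)! × [f^{(1)}(51) − f^{(1)}(12)] = 1/12 × (0.0196078 − 0.0833333) = -0.00531046.
Partial sum through k=1: 134.907.
k=2: B_{4}/(4)! × [f^{(3)}(51) − f^{(3)}(12)] = −1/720 × (1.50772e-05 − 0.00115741) = 1.58657e-06.
Partial sum through k=2: 134.907.
k=3: B_{6}/(6)! × [f^{(5)}(51) − f^{(5)}(12)] = 1/30240 × (6.95601e-08 − 9.64506e-05) = -3.18720e-09.
Partial sum through k=3: 134.907.
k=4: B_{8}/(8)! × [f^{(7)}(51) − f^{(7)}(12)] = −1/1209600 × (8.02308e-10 − 2.00939e-05) = 1.66113e-11.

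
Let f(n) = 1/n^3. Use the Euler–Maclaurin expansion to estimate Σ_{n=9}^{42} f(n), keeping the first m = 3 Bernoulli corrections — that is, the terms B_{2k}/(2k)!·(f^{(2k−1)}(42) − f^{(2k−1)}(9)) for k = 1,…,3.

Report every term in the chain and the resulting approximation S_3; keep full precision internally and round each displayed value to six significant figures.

S_3 ≈ 0.00661988

The integral term ∫_9^42 1/x^3 dx = 0.00588939.
Endpoint term: (f(9) + f(42))/2 = (0.00137174 + 1.34975e-05)/2 = 0.000692620.
Running total after boundary: 0.00658201.
k=1: B_{2}/(2)! × [f^{(1)}(42) − f^{(1)}(9)] = 1/12 × (-9.64104e-07 − (-0.000457247)) = 3.80236e-05.
Partial sum through k=1: 0.00662004.
k=2: B_{4}/(4)! × [f^{(3)}(42) − f^{(3)}(9)] = −1/720 × (-1.09309e-08 − (-0.000112901)) = -1.56791e-07.
Partial sum through k=2: 0.00661988.
k=3: B_{6}/(6)! × [f^{(5)}(42) − f^{(5)}(9)] = 1/30240 × (-2.60259e-10 − (-5.85410e-05)) = 1.93587e-09.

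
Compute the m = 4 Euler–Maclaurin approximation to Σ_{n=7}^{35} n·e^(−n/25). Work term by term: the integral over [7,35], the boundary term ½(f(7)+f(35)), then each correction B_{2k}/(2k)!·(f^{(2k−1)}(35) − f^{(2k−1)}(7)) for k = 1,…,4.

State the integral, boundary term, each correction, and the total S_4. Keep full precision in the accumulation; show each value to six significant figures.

S_4 ≈ 241.639

Integral: ∫_7^35 x·e^(−x/25) dx = 234.732.
½[f(7) + f(35)] = ½[5.29049 + 8.63089] = 6.96069.
Integral + boundary = 241.692.
Correction k=1: B_{2}/2! · (f^{(1)}(35) − f^{(1)}(7)) = 1/12 · (-0.0986388 − 0.544164) = -0.0535669.
Partial sum through k=1: 241.639.
Correction k=2: B_{4}/4! · (f^{(3)}(35) − f^{(3)}(7)) = −1/720 · (0.000631288 − 0.00328917) = 3.69150e-06.
Partial sum through k=2: 241.639.
Correction k=3: B_{6}/6! · (f^{(5)}(35) − f^{(5)}(7)) = 1/30240 · (2.27264e-06 − 9.13229e-06) = -2.26840e-10.
Partial sum through k=3: 241.639.
Correction k=4: B_{8}/8! · (f^{(7)}(35) − f^{(7)}(7)) = −1/1209600 · (5.65634e-09 − 2.08030e-08) = 1.25221e-14.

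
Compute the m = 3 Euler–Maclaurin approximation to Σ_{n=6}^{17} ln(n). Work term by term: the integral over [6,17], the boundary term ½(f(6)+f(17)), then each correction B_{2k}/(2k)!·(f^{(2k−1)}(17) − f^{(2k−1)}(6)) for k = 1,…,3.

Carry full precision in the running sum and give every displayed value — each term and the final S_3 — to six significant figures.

S_3 ≈ 28.7176

Integral: ∫_6^17 ln(x) dx = 26.4141.
½[f(6) + f(17)] = ½[1.79176 + 2.83321] = 2.31249.
Integral + boundary = 28.7266.
Order-1 term: 1/12 · (0.0588235 − 0.166667) = -0.00898693.
Running total after k=1: 28.7176.
Order-2 term: −1/720 · (0.000407083 − 0.00925926) = 1.22947e-05.
Running total after k=2: 28.7176.
Order-3 term: 1/30240 · (1.69031e-05 − 0.00308642) = -1.01505e-07.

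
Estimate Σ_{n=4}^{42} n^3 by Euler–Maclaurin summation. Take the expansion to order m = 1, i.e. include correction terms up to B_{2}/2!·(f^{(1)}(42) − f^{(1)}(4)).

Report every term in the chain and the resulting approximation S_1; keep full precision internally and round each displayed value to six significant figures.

Integral: ∫_4^42 x^3 dx = 777860.
Boundary: ½(f(4) + f(42)) = ½(64.0000 + 74088.0) = 37076.0.
Running total after boundary: 814936.
Correction k=1: B_{2}/2! · (f^{(1)}(42) − f^{(1)}(4)) = 1/12 · (5292.00 − 48.0000) = 437.000.

S_1 ≈ 815373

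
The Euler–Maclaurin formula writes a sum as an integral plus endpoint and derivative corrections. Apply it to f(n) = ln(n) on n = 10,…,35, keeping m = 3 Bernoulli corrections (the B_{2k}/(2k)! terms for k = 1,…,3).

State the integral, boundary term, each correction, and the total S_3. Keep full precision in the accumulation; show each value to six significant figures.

The integral term ∫_10^35 ln(x) dx = 76.4113.
Boundary: ½(f(10) + f(35)) = ½(2.30259 + 3.55535) = 2.92897.
So far: 79.3403.
Order-1 term: 1/12 · (0.0285714 − 0.100000) = -0.00595238.
After k=1: 79.3343.
Order-2 term: −1/720 · (4.66472e-05 − 0.00200000) = 2.71299e-06.
After k=2: 79.3343.
Order-3 term: 1/30240 · (4.56952e-07 − 0.000240000) = -7.92140e-09.

S_3 ≈ 79.3343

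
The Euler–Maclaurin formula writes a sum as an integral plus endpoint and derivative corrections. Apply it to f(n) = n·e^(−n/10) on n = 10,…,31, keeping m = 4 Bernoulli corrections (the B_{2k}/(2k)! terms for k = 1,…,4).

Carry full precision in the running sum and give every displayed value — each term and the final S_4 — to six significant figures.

S_4 ≈ 57.6355

The integral term ∫_10^31 x·e^(−x/10) dx = 55.1057.
Boundary: ½(f(10) + f(31)) = ½(3.67879 + 1.39653) = 2.53766.
So far: 57.6434.
Correction k=1: B_{2}/2! · (f^{(1)}(31) − f^{(1)}(10)) = 1/12 · (-0.0946033 − 0.00000) = -0.00788361.
After k=1: 57.6355.
Correction k=2: B_{4}/4! · (f^{(3)}(31) − f^{(3)}(10)) = −1/720 · (-4.50492e-05 − 0.00735759) = 1.02814e-05.
After k=2: 57.6355.
Correction k=3: B_{6}/6! · (f^{(5)}(31) − f^{(5)}(10)) = 1/30240 · (8.55935e-06 − 0.000147152) = -4.58308e-09.
After k=3: 57.6355.
Correction k=4: B_{8}/8! · (f^{(7)}(31) − f^{(7)}(10)) = −1/1209600 · (1.75692e-07 − 2.20728e-06) = 1.67955e-12.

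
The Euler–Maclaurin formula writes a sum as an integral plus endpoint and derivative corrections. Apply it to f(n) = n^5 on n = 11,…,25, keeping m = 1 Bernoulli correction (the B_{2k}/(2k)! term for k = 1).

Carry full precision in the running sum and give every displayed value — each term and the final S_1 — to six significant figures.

S_1 ≈ 4.55148e+07

Integral: ∫_11^25 x^5 dx = 4.03948e+07.
Endpoint term: (f(11) + f(25))/2 = (161051 + 9.76562e+06)/2 = 4.96334e+06.
Running total after boundary: 4.53582e+07.
Correction k=1: B_{2}/2! · (f^{(1)}(25) − f^{(1)}(11)) = 1/12 · (1.95312e+06 − 73205.0) = 156660.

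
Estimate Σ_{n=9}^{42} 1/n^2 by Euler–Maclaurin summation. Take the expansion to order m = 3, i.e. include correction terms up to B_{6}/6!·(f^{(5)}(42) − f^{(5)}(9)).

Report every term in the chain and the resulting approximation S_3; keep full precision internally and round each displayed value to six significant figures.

Integral: ∫_9^42 1/x^2 dx = 0.0873016.
½[f(9) + f(42)] = ½[0.0123457 + 0.000566893] = 0.00645629.
So far: 0.0937579.
Order-1 term: 1/12 · (-2.69949e-05 − (-0.00274348)) = 0.000226374.
After k=1: 0.0939842.
Order-2 term: −1/720 · (-1.83639e-07 − (-0.000406442)) = -5.64248e-07.
After k=2: 0.0939837.
Order-3 term: 1/30240 · (-3.12311e-09 − (-0.000150534)) = 4.97788e-09.

S_3 ≈ 0.0939837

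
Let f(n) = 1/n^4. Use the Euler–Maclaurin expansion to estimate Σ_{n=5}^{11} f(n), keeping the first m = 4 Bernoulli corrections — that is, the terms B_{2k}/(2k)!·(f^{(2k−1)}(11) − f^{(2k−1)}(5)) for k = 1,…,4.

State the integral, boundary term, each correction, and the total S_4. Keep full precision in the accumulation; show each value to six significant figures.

Integral: ∫_5^11 1/x^4 dx = 0.00241623.
½[f(5) + f(11)] = ½[0.00160000 + 6.83013e-05] = 0.000834151.
Integral + boundary = 0.00325038.
Correction k=1: B_{2}/2! · (f^{(1)}(11) − f^{(1)}(5)) = 1/12 · (-2.48369e-05 − (-0.00128000)) = 0.000104597.
After k=1: 0.00335498.
Correction k=2: B_{4}/4! · (f^{(3)}(11) − f^{(3)}(5)) = −1/720 · (-6.15790e-06 − (-0.00153600)) = -2.12478e-06.
After k=2: 0.00335285.
Correction k=3: B_{6}/6! · (f^{(5)}(11) − f^{(5)}(5)) = 1/30240 · (-2.84994e-06 − (-0.00344064)) = 1.13684e-07.
After k=3: 0.00335296.
Correction k=4: B_{8}/8! · (f^{(7)}(11) − f^{(7)}(5)) = −1/1209600 · (-2.11979e-06 − (-0.0123863)) = -1.02382e-08.

S_4 ≈ 0.00335295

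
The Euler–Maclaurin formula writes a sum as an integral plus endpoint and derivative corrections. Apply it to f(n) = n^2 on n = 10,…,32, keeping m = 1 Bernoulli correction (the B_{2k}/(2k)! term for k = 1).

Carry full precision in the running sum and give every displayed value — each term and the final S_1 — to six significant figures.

∫_10^32 x^2 dx evaluates to 10589.3.
Boundary: ½(f(10) + f(32)) = ½(100.000 + 1024.00) = 562.000.
Integral + boundary = 11151.3.
Correction k=1: B_{2}/2! · (f^{(1)}(32) − f^{(1)}(10)) = 1/12 · (64.0000 − 20.0000) = 3.66667.

S_1 ≈ 11155.0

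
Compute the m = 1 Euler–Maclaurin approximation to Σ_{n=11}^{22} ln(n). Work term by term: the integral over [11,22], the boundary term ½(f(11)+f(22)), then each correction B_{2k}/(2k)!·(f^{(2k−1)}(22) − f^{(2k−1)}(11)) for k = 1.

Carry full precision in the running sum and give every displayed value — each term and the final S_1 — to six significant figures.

Integral: ∫_11^22 ln(x) dx = 30.6261.
½[f(11) + f(22)] = ½[2.39790 + 3.09104] = 2.74447.
So far: 33.3706.
Correction k=1: B_{2}/2! · (f^{(1)}(22) − f^{(1)}(11)) = 1/12 · (0.0454545 − 0.0909091) = -0.00378788.

S_1 ≈ 33.3668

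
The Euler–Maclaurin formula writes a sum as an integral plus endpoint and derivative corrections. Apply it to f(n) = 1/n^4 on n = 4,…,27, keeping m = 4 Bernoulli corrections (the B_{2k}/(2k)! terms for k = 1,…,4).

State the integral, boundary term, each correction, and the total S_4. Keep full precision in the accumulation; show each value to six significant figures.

∫_4^27 1/x^4 dx evaluates to 0.00519140.
Endpoint term: (f(4) + f(27))/2 = (0.00390625 + 1.88168e-06)/2 = 0.00195407.
So far: 0.00714546.
Order-1 term: 1/12 · (-2.78767e-07 − (-0.00390625)) = 0.000325498.
Partial sum through k=1: 0.00747096.
Order-2 term: −1/720 · (-1.14719e-08 − (-0.00732422)) = -1.01725e-05.
Partial sum through k=2: 0.00746079.
Order-3 term: 1/30240 · (-8.81242e-10 − (-0.0256348)) = 8.47710e-07.
Partial sum through k=3: 0.00746164.
Order-4 term: −1/1209600 · (-1.08795e-10 − (-0.144196)) = -1.19209e-07.

S_4 ≈ 0.00746152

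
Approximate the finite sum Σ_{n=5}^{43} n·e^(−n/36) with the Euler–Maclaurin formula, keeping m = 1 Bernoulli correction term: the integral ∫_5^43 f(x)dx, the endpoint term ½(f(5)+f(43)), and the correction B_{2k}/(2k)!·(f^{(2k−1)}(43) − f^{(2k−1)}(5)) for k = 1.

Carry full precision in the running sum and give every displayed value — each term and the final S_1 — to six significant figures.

S_1 ≈ 431.851

∫_5^43 x·e^(−x/36) dx evaluates to 423.231.
½[f(5) + f(43)] = ½[4.35162 + 13.0235] = 8.68756.
So far: 431.918.
Order-1 term: 1/12 · (-0.0588918 − 0.749446) = -0.0673615.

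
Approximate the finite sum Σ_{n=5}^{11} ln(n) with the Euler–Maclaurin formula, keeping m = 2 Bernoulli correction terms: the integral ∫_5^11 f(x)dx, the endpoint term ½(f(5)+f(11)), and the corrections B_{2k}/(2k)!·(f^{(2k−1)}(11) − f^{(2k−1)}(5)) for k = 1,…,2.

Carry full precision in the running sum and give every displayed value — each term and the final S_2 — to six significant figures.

S_2 ≈ 14.3243

The integral term ∫_5^11 ln(x) dx = 12.3297.
½[f(5) + f(11)] = ½[1.60944 + 2.39790] = 2.00367.
Integral + boundary = 14.3333.
Correction k=1: B_{2}/2! · (f^{(1)}(11) − f^{(1)}(5)) = 1/12 · (0.0909091 − 0.200000) = -0.00909091.
Partial sum through k=1: 14.3242.
Correction k=2: B_{4}/4! · (f^{(3)}(11) − f^{(3)}(5)) = −1/720 · (0.00150263 − 0.0160000) = 2.01352e-05.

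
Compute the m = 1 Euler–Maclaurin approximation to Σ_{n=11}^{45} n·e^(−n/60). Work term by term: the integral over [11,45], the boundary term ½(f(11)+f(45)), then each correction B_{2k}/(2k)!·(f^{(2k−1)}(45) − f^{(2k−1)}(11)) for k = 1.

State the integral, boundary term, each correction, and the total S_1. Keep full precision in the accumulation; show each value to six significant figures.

S_1 ≈ 585.661

The integral term ∫_11^45 x·e^(−x/60) dx = 570.501.
Endpoint term: (f(11) + f(45))/2 = (9.15740 + 21.2565)/2 = 15.2069.
So far: 585.708.
Order-1 term: 1/12 · (0.118092 − 0.679867) = -0.0468146.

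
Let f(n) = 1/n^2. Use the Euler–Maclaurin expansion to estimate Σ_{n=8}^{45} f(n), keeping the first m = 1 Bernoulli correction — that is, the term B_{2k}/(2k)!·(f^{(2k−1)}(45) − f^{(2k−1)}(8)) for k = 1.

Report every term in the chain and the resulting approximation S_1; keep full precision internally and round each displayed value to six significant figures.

S_1 ≈ 0.111161

The integral term ∫_8^45 1/x^2 dx = 0.102778.
Endpoint term: (f(8) + f(45))/2 = (0.0156250 + 0.000493827)/2 = 0.00805941.
Running total after boundary: 0.110837.
Order-1 term: 1/12 · (-2.19479e-05 − (-0.00390625)) = 0.000323692.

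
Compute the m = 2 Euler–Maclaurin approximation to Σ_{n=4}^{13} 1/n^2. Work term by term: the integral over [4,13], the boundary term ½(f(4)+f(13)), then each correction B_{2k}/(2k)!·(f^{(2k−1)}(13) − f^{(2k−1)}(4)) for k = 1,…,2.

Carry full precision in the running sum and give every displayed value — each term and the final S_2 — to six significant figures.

S_2 ≈ 0.209781

The integral term ∫_4^13 1/x^2 dx = 0.173077.
Endpoint term: (f(4) + f(13))/2 = (0.0625000 + 0.00591716)/2 = 0.0342086.
Running total after boundary: 0.207286.
Correction k=1: B_{2}/2! · (f^{(1)}(13) − f^{(1)}(4)) = 1/12 · (-0.000910332 − (-0.0312500)) = 0.00252831.
Partial sum through k=1: 0.209814.
Correction k=2: B_{4}/4! · (f^{(3)}(13) − f^{(3)}(4)) = −1/720 · (-6.46390e-05 − (-0.0234375)) = -3.24623e-05.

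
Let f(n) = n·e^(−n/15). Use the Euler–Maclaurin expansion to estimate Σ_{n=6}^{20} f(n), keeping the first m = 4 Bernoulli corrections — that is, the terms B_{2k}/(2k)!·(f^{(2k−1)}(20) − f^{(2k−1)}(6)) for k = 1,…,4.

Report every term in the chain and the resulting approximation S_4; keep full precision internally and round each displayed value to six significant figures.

S_4 ≈ 77.3684

∫_6^20 x·e^(−x/15) dx evaluates to 72.7623.
½[f(6) + f(20)] = ½[4.02192 + 5.27194] = 4.64693.
Integral + boundary = 77.4092.
k=1: B_{2}/(2)! × [f^{(1)}(20) − f^{(1)}(6)] = 1/12 × (-0.0878657 − 0.402192) = -0.0408381.
Running total after k=1: 77.3684.
k=2: B_{4}/(4)! × [f^{(3)}(20) − f^{(3)}(6)] = −1/720 × (0.00195257 − 0.00774592) = 8.04632e-06.
Running total after k=2: 77.3684.
k=3: B_{6}/(6)! × [f^{(5)}(20) − f^{(5)}(6)] = 1/30240 × (1.90918e-05 − 6.09081e-05) = -1.38281e-09.
Running total after k=3: 77.3684.
k=4: B_{8}/(8)! × [f^{(7)}(20) − f^{(7)}(6)] = −1/1209600 × (1.31136e-07 − 3.88399e-07) = 2.12685e-13.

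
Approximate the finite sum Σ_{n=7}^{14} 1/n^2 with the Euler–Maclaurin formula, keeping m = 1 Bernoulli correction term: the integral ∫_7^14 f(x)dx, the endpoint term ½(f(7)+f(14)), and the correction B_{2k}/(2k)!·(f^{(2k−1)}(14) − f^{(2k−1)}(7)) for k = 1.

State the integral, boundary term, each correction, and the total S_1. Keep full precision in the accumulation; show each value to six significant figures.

∫_7^14 1/x^2 dx evaluates to 0.0714286.
Boundary: ½(f(7) + f(14)) = ½(0.0204082 + 0.00510204) = 0.0127551.
Running total after boundary: 0.0841837.
k=1: B_{2}/(2)! × [f^{(1)}(14) − f^{(1)}(7)] = 1/12 × (-0.000728863 − (-0.00583090)) = 0.000425170.

S_1 ≈ 0.0846088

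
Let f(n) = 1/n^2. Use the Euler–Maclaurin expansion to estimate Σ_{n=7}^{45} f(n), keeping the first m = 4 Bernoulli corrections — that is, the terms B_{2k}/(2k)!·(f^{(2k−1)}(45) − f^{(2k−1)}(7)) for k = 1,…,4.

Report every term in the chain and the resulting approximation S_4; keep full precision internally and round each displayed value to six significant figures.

The integral term ∫_7^45 1/x^2 dx = 0.120635.
Boundary: ½(f(7) + f(45)) = ½(0.0204082 + 0.000493827) = 0.0104510.
Running total after boundary: 0.131086.
Order-1 term: 1/12 · (-2.19479e-05 − (-0.00583090)) = 0.000484080.
Running total after k=1: 0.131570.
Order-2 term: −1/720 · (-1.30061e-07 − (-0.00142798)) = -1.98312e-06.
Running total after k=2: 0.131568.
Order-3 term: 1/30240 · (-1.92684e-09 − (-0.000874271)) = 2.89110e-08.
Running total after k=3: 0.131568.
Order-4 term: −1/1209600 · (-5.32854e-11 − (-0.000999167)) = -8.26031e-10.

S_4 ≈ 0.131568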